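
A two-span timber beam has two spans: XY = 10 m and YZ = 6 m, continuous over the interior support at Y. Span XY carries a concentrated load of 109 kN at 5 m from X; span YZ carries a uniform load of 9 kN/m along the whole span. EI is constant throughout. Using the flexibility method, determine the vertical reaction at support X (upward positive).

R_X = 40.21 kN

Insert a hinge at Y; M_Y is the redundant, and each span becomes simply supported.
Rotations at Y on the released spans (each span's end-slope, ×1/EI):
  span XY: point load 109 at a = 5: Pab(L + a)/(6LEI) = 681.2/EI
  span YZ: UDL 9: wL³/(24EI) = 81/EI
  relative rotation θ_0 = (681.2 + 81)/EI = 762.2/EI
A unit hogging moment at Y produces rotation L₁/(3EI) + L₂/(3EI) = 5.333/EI.
Compatibility: M_Y·(L₁+L₂)/(3EI) = θ_0, giving M_Y = 142.9 kN·m (hogging).
Span XY, ΣM about X with M_Y applied at Y: R_Y^{XY}·10 = 545 + 142.9, so R_Y^{XY} = 68.79 kN and R_X = 109 − 68.79 = 40.21 kN.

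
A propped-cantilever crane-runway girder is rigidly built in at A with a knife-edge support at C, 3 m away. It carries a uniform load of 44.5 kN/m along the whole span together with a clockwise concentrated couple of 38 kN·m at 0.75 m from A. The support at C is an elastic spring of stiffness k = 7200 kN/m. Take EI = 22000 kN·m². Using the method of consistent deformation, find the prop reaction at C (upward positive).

Remove the prop at C; the released (primary) structure is a cantilever built in at A.
Free-end deflection of the primary structure under the applied loading (downward +):
  UDL 44.5: wL⁴/(8EI) = 450.6/EI
  clockwise couple 38 at a = 0.75: M₀a(2L − a)/(2EI) = 74.81/EI
  δ_0 = 525.4/EI
Tip deflection under a unit load at C: L³/(3EI) = 9/EI.
With EI = 22000 kN·m²: δ_0 = 0.023881 m and δ_{CC} = 0.000409 m/kN.
Compatibility — the spring shortens by R_C/k under the reaction it provides: δ_0 − R_C·δ_{CC} = R_C/k. With 1/k = 0.000139 m/kN, R_C = δ_0 / (δ_{CC} + 1/k) = 0.023881 / (0.000409 + 0.000139) = 43.58 kN.

R_C = 43.58 kN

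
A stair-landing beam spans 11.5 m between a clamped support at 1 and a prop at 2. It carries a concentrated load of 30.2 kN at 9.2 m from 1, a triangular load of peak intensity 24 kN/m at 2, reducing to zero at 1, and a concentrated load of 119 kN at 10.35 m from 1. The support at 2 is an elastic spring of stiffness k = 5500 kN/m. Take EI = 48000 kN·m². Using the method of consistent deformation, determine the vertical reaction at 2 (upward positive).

R_2 = 195 kN

Choose R_2 as the redundant. The primary structure is the cantilever fixed at 1.
Downward deflection at the released point 2 due to the loads:
  point load 30.2 at a = 9.2: Pa²(3L − a)/(6EI) = 10778/EI
  triangular load, peak 24 at the free end: 11w₀L⁴/(120EI) = 38478/EI
  point load 119 at a = 10.35: Pa²(3L − a)/(6EI) = 51309/EI
  δ_0 = 100565/EI
Flexibility coefficient — unit upward force at 2: δ_{22} = L³/(3EI) = 507/EI.
With EI = 48000 kN·m²: δ_0 = 2.0951 m and δ_{22} = 0.010562 m/kN.
Compatibility — the spring shortens by R_2/k under the reaction it provides: δ_0 − R_2·δ_{22} = R_2/k. With 1/k = 0.000182 m/kN, R_2 = δ_0 / (δ_{22} + 1/k) = 2.0951 / (0.010562 + 0.000182) = 195 kN.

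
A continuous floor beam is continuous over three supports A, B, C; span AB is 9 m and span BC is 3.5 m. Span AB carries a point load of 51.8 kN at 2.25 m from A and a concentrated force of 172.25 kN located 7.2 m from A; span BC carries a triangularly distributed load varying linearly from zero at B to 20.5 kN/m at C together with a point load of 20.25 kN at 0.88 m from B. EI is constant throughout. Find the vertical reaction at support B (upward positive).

Insert a hinge at B; M_B is the redundant, and each span becomes simply supported.
Rotations at B on the released spans (each span's end-slope, ×1/EI):
  span AB: point load 51.8 at a = 2.25: Pab(L + a)/(6LEI) = 163.9/EI
  span AB: point load 172.25 at a = 7.2: Pab(L + a)/(6LEI) = 669.7/EI
  span BC: triangular load, peak 20.5: 7w₀L³/(360EI) = 17.09/EI
  span BC: point load 20.25 at a = 0.88: Pab(L + b)/(6LEI) = 13.61/EI
  relative rotation θ_0 = (833.6 + 30.7)/EI = 864.3/EI
A unit hogging moment at B produces rotation L₁/(3EI) + L₂/(3EI) = 4.167/EI.
Compatibility: M_B·(L₁+L₂)/(3EI) = θ_0, giving M_B = 207.4 kN·m (hogging).
Span AB, ΣM about A with M_B applied at B: R_B^{AB}·9 = 1357 + 207.4, so R_B^{AB} = 173.8 kN and R_A = 224.1 − 173.8 = 50.25 kN.
Span BC, ΣM about C: R_B^{BC}·3.5 = 94.91 + 207.4, so R_B^{BC} = 86.38 kN and R_C = 56.12 − 86.38 = -30.26 kN.
R_B = 173.8 + 86.38 = 260.2 kN.

R_B = 260.2 kN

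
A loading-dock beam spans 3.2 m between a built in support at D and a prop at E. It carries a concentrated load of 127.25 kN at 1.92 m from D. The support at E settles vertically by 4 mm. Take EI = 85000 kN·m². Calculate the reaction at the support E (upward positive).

Release the roller at E. Primary structure: cantilever fixed at D.
Downward deflection at the released point E due to the loads:
  point load 127.25 at a = 1.92: Pa²(3L − a)/(6EI) = 600.4/EI
Flexibility coefficient — unit upward force at E: δ_{EE} = L³/(3EI) = 10.92/EI.
With EI = 85000 kN·m²: δ_0 = 0.007064 m and δ_{EE} = 0.000129 m/kN.
Compatibility — the beam at E must follow the support down by 0.004 m: δ_0 − R_E·δ_{EE} = 0.004, so R_E = (0.007064 − 0.004)/0.000129 = 23.84 kN.

R_E = 23.84 kN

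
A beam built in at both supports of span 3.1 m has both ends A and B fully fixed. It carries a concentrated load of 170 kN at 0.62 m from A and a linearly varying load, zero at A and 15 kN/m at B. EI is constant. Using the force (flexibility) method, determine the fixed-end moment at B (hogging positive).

M_B = 24.07 kN·m

Release both end moments; the primary structure is a simply-supported span AB with redundants M_A and M_B.
Simple-span end rotations at A and B under the given loads:
  at A: point load 170 at a = 0.62: Pab(L + b)/(6LEI) = 78.42/EI
  at B: point load 170 at a = 0.62: Pab(L + a)/(6LEI) = 52.28/EI
  at A: triangular load, peak 15: 7w₀L³/(360EI) = 8.689/EI
  at B: triangular load, peak 15: w₀L³/(45EI) = 9.93/EI
  θ_A0 = 87.11/EI,  θ_B0 = 62.21/EI
Flexibility coefficients: a unit moment at one end gives L/(3EI) there and L/(6EI) at the far end, so f₁₁ = f₂₂ = 1.033/EI and f₁₂ = f₂₁ = 0.5167/EI.
Compatibility — zero rotation at each built-in end:
  1.033 M_A + 0.5167 M_B = 87.11
  0.5167 M_A + 1.033 M_B = 62.21
Solving the pair gives M_A = 72.26 kN·m and M_B = 24.07 kN·m (hogging).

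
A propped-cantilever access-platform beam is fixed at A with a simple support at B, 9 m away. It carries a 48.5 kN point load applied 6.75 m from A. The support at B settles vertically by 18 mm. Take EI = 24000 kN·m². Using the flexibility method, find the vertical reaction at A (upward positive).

R_A = 19.59 kN

Remove the prop at B; the released (primary) structure is a cantilever built in at A.
Free-end deflection of the primary structure under the applied loading (downward +):
  point load 48.5 at a = 6.75: Pa²(3L − a)/(6EI) = 7458/EI
Flexibility coefficient — unit upward force at B: δ_{BB} = L³/(3EI) = 243/EI.
With EI = 24000 kN·m²: δ_0 = 0.31075 m and δ_{BB} = 0.010125 m/kN.
Compatibility — the beam at B must follow the support down by 0.018 m: δ_0 − R_B·δ_{BB} = 0.018, so R_B = (0.31075 − 0.018)/0.010125 = 28.91 kN.
Vertical equilibrium: R_A = ΣP − R_B = 48.5 − 28.91 = 19.59 kN.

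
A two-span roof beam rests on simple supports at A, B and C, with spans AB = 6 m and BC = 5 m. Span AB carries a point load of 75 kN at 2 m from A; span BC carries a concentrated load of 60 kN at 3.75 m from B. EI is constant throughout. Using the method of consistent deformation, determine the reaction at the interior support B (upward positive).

Insert a hinge at B; M_B is the redundant, and each span becomes simply supported.
Rotations at B on the released spans (each span's end-slope, ×1/EI):
  span AB: point load 75 at a = 2: Pab(L + a)/(6LEI) = 133.3/EI
  span BC: point load 60 at a = 3.75: Pab(L + b)/(6LEI) = 58.59/EI
  relative rotation θ_0 = (133.3 + 58.59)/EI = 191.9/EI
A unit hogging moment at B produces rotation L₁/(3EI) + L₂/(3EI) = 3.667/EI.
Slope continuity at B: θ_0 = M_B·3.667/EI, so M_B = 191.9/3.667 = 52.34 kN·m (hogging).
Span AB, ΣM about A with M_B applied at B: R_B^{AB}·6 = 150 + 52.34, so R_B^{AB} = 33.72 kN and R_A = 75 − 33.72 = 41.28 kN.
Span BC, ΣM about C: R_B^{BC}·5 = 75 + 52.34, so R_B^{BC} = 25.47 kN and R_C = 60 − 25.47 = 34.53 kN.
R_B = 33.72 + 25.47 = 59.19 kN.

R_B = 59.19 kN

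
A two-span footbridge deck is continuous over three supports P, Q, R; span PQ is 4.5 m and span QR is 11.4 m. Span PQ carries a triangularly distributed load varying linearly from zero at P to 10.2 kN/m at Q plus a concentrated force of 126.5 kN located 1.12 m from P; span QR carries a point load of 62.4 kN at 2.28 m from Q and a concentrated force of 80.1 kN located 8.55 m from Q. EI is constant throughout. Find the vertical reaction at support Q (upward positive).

R_Q = 170.3 kN

Insert a hinge at Q; M_Q is the redundant, and each span becomes simply supported.
End slopes at the hinge Q, treating each span as simply supported:
  span PQ: triangular load, peak 10.2: w₀L³/(45EI) = 20.66/EI
  span PQ: point load 126.5 at a = 1.12: Pab(L + a)/(6LEI) = 99.68/EI
  span QR: point load 62.4 at a = 2.28: Pab(L + b)/(6LEI) = 389.3/EI
  span QR: point load 80.1 at a = 8.55: Pab(L + b)/(6LEI) = 406.6/EI
  relative rotation θ_0 = (120.3 + 795.9)/EI = 916.2/EI
A unit hogging moment at Q produces rotation L₁/(3EI) + L₂/(3EI) = 5.3/EI.
Compatibility: M_Q·(L₁+L₂)/(3EI) = θ_0, giving M_Q = 172.9 kN·m (hogging).
Span PQ, ΣM about P with M_Q applied at Q: R_Q^{PQ}·4.5 = 210.5 + 172.9, so R_Q^{PQ} = 85.2 kN and R_P = 149.4 − 85.2 = 64.25 kN.
Span QR, ΣM about R: R_Q^{QR}·11.4 = 797.4 + 172.9, so R_Q^{QR} = 85.11 kN and R_R = 142.5 − 85.11 = 57.39 kN.
R_Q = 85.2 + 85.11 = 170.3 kN.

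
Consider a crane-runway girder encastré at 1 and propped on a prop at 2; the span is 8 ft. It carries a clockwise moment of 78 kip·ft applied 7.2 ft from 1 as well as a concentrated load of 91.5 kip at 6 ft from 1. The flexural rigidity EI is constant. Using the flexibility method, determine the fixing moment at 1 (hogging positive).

M_1 = 47.95 kip·ft

Choose R_2 as the redundant. The primary structure is the cantilever fixed at 1.
Free-end deflection of the primary structure under the applied loading (downward +):
  clockwise couple 78 at a = 7.2: M₀a(2L − a)/(2EI) = 2471/EI
  point load 91.5 at a = 6: Pa²(3L − a)/(6EI) = 9882/EI
  δ_0 = 12353/EI
Tip deflection under a unit load at 2: L³/(3EI) = 170.7/EI.
The prop prevents deflection at 2: R_2 = δ_0/δ_{22} = 12353/170.7 = 72.38 kip.
Moment equilibrium about 1: M_1 = Σ(load moments about 1) − R_2·L = 627 − 72.38×8 = 47.95 kip·ft.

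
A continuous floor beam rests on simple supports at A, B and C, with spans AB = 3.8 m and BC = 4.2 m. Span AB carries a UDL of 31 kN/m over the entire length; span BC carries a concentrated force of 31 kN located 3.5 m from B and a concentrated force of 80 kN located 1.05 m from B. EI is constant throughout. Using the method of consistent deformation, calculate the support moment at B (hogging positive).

M_B = 61.06 kN·m

Insert a hinge at B; M_B is the redundant, and each span becomes simply supported.
Discontinuity in slope at B on the released structure — sum the simple-span end rotations:
  span AB: UDL 31: wL³/(24EI) = 70.88/EI
  span BC: point load 31 at a = 3.5: Pab(L + b)/(6LEI) = 14.77/EI
  span BC: point load 80 at a = 1.05: Pab(L + b)/(6LEI) = 77.17/EI
  relative rotation θ_0 = (70.88 + 91.94)/EI = 162.8/EI
A unit hogging moment at B produces rotation L₁/(3EI) + L₂/(3EI) = 2.667/EI.
Slope continuity at B: θ_0 = M_B·2.667/EI, so M_B = 162.8/2.667 = 61.06 kN·m (hogging).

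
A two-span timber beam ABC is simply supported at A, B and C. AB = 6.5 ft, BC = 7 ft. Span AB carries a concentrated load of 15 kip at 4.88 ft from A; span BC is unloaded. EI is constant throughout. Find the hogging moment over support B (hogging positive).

M_B = 7.689 kip·ft

Release continuity at B by inserting a hinge; the redundant is the internal moment M_B. The primary structure is two simply-supported spans AB and BC.
Discontinuity in slope at B on the released structure — sum the simple-span end rotations:
  span AB: point load 15 at a = 4.88: Pab(L + a)/(6LEI) = 34.6/EI
  relative rotation θ_0 = (34.6 + 0)/EI = 34.6/EI
A unit hogging moment at B produces rotation L₁/(3EI) + L₂/(3EI) = 4.5/EI.
Compatibility: M_B·(L₁+L₂)/(3EI) = θ_0, giving M_B = 7.689 kip·ft (hogging).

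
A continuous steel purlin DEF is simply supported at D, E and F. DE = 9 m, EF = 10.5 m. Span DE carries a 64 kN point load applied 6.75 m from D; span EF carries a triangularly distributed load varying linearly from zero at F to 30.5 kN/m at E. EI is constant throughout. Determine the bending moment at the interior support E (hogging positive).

M_E = 164.3 kN·m

Insert a hinge at E; M_E is the redundant, and each span becomes simply supported.
End slopes at the hinge E, treating each span as simply supported:
  span DE: point load 64 at a = 6.75: Pab(L + a)/(6LEI) = 283.5/EI
  span EF: triangular load, peak 30.5: w₀L³/(45EI) = 784.6/EI
  relative rotation θ_0 = (283.5 + 784.6)/EI = 1068/EI
A unit hogging moment at E produces rotation L₁/(3EI) + L₂/(3EI) = 6.5/EI.
Slope continuity at E: θ_0 = M_E·6.5/EI, so M_E = 1068/6.5 = 164.3 kN·m (hogging).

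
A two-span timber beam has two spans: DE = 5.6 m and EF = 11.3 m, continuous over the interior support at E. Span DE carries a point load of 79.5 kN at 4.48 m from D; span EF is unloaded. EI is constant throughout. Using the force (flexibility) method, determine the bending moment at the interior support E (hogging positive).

M_E = 21.24 kN·m

Insert a hinge at E; M_E is the redundant, and each span becomes simply supported.
End slopes at the hinge E, treating each span as simply supported:
  span DE: point load 79.5 at a = 4.48: Pab(L + a)/(6LEI) = 119.7/EI
  relative rotation θ_0 = (119.7 + 0)/EI = 119.7/EI
A unit hogging moment at E produces rotation L₁/(3EI) + L₂/(3EI) = 5.633/EI.
Slope continuity at E: θ_0 = M_E·5.633/EI, so M_E = 119.7/5.633 = 21.24 kN·m (hogging).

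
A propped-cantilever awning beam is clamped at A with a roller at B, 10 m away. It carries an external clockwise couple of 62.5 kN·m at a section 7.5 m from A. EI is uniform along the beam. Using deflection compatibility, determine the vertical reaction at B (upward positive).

R_B = 8.789 kN

Take the reaction at B as the redundant and release it; the primary structure is a cantilever fixed at A.
Primary-structure tip deflection at B by superposition:
  clockwise couple 62.5 at a = 7.5: M₀a(2L − a)/(2EI) = 2930/EI
Flexibility coefficient — unit upward force at B: δ_{BB} = L³/(3EI) = 333.3/EI.
Compatibility at B: δ_0 − R_B·δ_{BB} = 0, so R_B = 2930/333.3 = 8.789 kN.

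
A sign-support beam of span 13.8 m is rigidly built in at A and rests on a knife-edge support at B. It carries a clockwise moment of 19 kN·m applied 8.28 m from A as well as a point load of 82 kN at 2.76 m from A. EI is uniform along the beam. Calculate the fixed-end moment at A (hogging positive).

Release the roller at B. Primary structure: cantilever fixed at A.
Free-end deflection of the primary structure under the applied loading (downward +):
  clockwise couple 19 at a = 8.28: M₀a(2L − a)/(2EI) = 1520/EI
  point load 82 at a = 2.76: Pa²(3L − a)/(6EI) = 4023/EI
  δ_0 = 5542/EI
Tip deflection under a unit load at B: L³/(3EI) = 876/EI.
Compatibility at B: δ_0 − R_B·δ_{BB} = 0, so R_B = 5542/876 = 6.327 kN.
Moment equilibrium about A: M_A = Σ(load moments about A) − R_B·L = 245.3 − 6.327×13.8 = 158 kN·m.

M_A = 158 kN·m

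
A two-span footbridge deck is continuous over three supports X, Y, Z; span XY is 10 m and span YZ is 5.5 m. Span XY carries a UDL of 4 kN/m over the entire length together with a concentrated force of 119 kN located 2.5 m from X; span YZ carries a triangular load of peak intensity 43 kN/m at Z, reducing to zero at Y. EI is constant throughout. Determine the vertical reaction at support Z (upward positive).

R_Z = 51.71 kN

Insert a hinge at Y; M_Y is the redundant, and each span becomes simply supported.
Discontinuity in slope at Y on the released structure — sum the simple-span end rotations:
  span XY: UDL 4: wL³/(24EI) = 166.7/EI
  span XY: point load 119 at a = 2.5: Pab(L + a)/(6LEI) = 464.8/EI
  span YZ: triangular load, peak 43: 7w₀L³/(360EI) = 139.1/EI
  relative rotation θ_0 = (631.5 + 139.1)/EI = 770.6/EI
A unit hogging moment at Y produces rotation L₁/(3EI) + L₂/(3EI) = 5.167/EI.
Compatibility: M_Y·(L₁+L₂)/(3EI) = θ_0, giving M_Y = 149.2 kN·m (hogging).
Span YZ, ΣM about Z: R_Y^{YZ}·5.5 = 216.8 + 149.2, so R_Y^{YZ} = 66.54 kN and R_Z = 118.2 − 66.54 = 51.71 kN.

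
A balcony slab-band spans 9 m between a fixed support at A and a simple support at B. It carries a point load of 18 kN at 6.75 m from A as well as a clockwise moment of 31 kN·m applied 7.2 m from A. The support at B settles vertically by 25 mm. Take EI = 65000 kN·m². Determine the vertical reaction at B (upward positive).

R_B = 9.663 kN

Release the roller at B. Primary structure: cantilever fixed at A.
Downward deflection at the released point B due to the loads:
  point load 18 at a = 6.75: Pa²(3L − a)/(6EI) = 2768/EI
  clockwise couple 31 at a = 7.2: M₀a(2L − a)/(2EI) = 1205/EI
  δ_0 = 3973/EI
Flexibility coefficient — unit upward force at B: δ_{BB} = L³/(3EI) = 243/EI.
With EI = 65000 kN·m²: δ_0 = 0.061126 m and δ_{BB} = 0.003738 m/kN.
Compatibility — the beam at B must follow the support down by 0.025 m: δ_0 − R_B·δ_{BB} = 0.025, so R_B = (0.061126 − 0.025)/0.003738 = 9.663 kN.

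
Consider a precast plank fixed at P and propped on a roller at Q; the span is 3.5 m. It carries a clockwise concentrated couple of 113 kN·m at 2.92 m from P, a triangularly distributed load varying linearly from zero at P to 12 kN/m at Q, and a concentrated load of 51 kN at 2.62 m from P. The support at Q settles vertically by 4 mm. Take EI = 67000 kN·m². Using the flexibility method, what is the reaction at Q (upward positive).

R_Q = 72.07 kN

Release the roller at Q. Primary structure: cantilever fixed at P.
Downward deflection at the released point Q due to the loads:
  clockwise couple 113 at a = 2.92: M₀a(2L − a)/(2EI) = 673.1/EI
  triangular load, peak 12 at the free end: 11w₀L⁴/(120EI) = 165.1/EI
  point load 51 at a = 2.62: Pa²(3L − a)/(6EI) = 459.8/EI
  δ_0 = 1298/EI
Flexibility coefficient — unit upward force at Q: δ_{QQ} = L³/(3EI) = 14.29/EI.
With EI = 67000 kN·m²: δ_0 = 0.019373 m and δ_{QQ} = 0.000213 m/kN.
Compatibility — the beam at Q must follow the support down by 0.004 m: δ_0 − R_Q·δ_{QQ} = 0.004, so R_Q = (0.019373 − 0.004)/0.000213 = 72.07 kN.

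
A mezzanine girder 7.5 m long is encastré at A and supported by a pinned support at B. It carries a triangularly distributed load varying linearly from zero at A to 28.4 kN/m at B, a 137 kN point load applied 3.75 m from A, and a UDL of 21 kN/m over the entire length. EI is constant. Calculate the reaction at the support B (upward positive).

R_B = 160.4 kN

Remove the prop at B; the released (primary) structure is a cantilever built in at A.
Downward deflection at the released point B due to the loads:
  triangular load, peak 28.4 at the free end: 11w₀L⁴/(120EI) = 8237/EI
  point load 137 at a = 3.75: Pa²(3L − a)/(6EI) = 6021/EI
  UDL 21: wL⁴/(8EI) = 8306/EI
  δ_0 = 22563/EI
Flexibility coefficient — unit upward force at B: δ_{BB} = L³/(3EI) = 140.6/EI.
The prop prevents deflection at B: R_B = δ_0/δ_{BB} = 22563/140.6 = 160.4 kN.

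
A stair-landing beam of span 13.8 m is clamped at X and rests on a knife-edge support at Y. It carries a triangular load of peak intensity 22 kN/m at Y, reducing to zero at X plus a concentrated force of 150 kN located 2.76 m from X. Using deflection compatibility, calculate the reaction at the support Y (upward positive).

Choose R_Y as the redundant. The primary structure is the cantilever fixed at X.
Free-end deflection of the primary structure under the applied loading (downward +):
  triangular load, peak 22 at the free end: 11w₀L⁴/(120EI) = 73139/EI
  point load 150 at a = 2.76: Pa²(3L − a)/(6EI) = 7359/EI
  δ_0 = 80498/EI
Flexibility coefficient — unit upward force at Y: δ_{YY} = L³/(3EI) = 876/EI.
Compatibility at Y: δ_0 − R_Y·δ_{YY} = 0, so R_Y = 80498/876 = 91.89 kN.

R_Y = 91.89 kN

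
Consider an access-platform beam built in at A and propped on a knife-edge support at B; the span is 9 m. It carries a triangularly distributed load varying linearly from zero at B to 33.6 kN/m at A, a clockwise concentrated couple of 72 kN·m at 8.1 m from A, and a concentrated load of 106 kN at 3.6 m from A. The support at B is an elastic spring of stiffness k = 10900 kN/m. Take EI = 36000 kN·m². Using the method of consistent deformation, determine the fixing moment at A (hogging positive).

Take the reaction at B as the redundant and release it; the primary structure is a cantilever fixed at A.
Primary-structure tip deflection at B by superposition:
  triangular load, peak 33.6 at the fixed end: w₀L⁴/(30EI) = 7348/EI
  clockwise couple 72 at a = 8.1: M₀a(2L − a)/(2EI) = 2887/EI
  point load 106 at a = 3.6: Pa²(3L − a)/(6EI) = 5358/EI
  δ_0 = 15593/EI
Tip deflection under a unit load at B: L³/(3EI) = 243/EI.
With EI = 36000 kN·m²: δ_0 = 0.43313 m and δ_{BB} = 0.00675 m/kN.
Compatibility — the spring shortens by R_B/k under the reaction it provides: δ_0 − R_B·δ_{BB} = R_B/k. With 1/k = 0.000092 m/kN, R_B = δ_0 / (δ_{BB} + 1/k) = 0.43313 / (0.00675 + 0.000092) = 63.31 kN.
Moment equilibrium about A: M_A = Σ(load moments about A) − R_B·L = 907.2 − 63.31×9 = 337.4 kN·m.

M_A = 337.4 kN·m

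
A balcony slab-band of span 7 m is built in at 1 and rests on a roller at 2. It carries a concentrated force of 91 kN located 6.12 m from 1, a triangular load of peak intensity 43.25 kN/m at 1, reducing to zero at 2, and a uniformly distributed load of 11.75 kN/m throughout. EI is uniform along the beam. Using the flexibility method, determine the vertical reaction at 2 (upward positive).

R_2 = 135 kN

Release the roller at 2. Primary structure: cantilever fixed at 1.
Free-end deflection of the primary structure under the applied loading (downward +):
  point load 91 at a = 6.12: Pa²(3L − a)/(6EI) = 8453/EI
  triangular load, peak 43.25 at the fixed end: w₀L⁴/(30EI) = 3461/EI
  UDL 11.75: wL⁴/(8EI) = 3526/EI
  δ_0 = 15441/EI
Flexibility coefficient — unit upward force at 2: δ_{22} = L³/(3EI) = 114.3/EI.
Compatibility at 2: δ_0 − R_2·δ_{22} = 0, so R_2 = 15441/114.3 = 135 kN.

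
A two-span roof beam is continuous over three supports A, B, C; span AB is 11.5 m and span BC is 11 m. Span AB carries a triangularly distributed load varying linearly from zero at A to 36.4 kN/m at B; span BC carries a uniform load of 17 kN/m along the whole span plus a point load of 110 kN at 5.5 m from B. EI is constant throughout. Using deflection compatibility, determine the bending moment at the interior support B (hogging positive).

Take M_B as the redundant. Released structure: two simple spans AB and BC with a hinge at B.
Rotations at B on the released spans (each span's end-slope, ×1/EI):
  span AB: triangular load, peak 36.4: w₀L³/(45EI) = 1230/EI
  span BC: UDL 17: wL³/(24EI) = 942.8/EI
  span BC: point load 110 at a = 5.5: Pab(L + b)/(6LEI) = 831.9/EI
  relative rotation θ_0 = (1230 + 1775)/EI = 3005/EI
A unit hogging moment at B produces rotation L₁/(3EI) + L₂/(3EI) = 7.5/EI.
Compatibility: M_B·(L₁+L₂)/(3EI) = θ_0, giving M_B = 400.7 kN·m (hogging).

M_B = 400.7 kN·m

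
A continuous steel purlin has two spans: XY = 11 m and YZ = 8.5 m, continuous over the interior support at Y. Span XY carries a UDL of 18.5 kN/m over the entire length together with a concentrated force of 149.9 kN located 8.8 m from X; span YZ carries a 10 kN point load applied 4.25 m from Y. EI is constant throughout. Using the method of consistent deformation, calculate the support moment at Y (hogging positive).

M_Y = 298.7 kN·m

Take M_Y as the redundant. Released structure: two simple spans XY and YZ with a hinge at Y.
End slopes at the hinge Y, treating each span as simply supported:
  span XY: UDL 18.5: wL³/(24EI) = 1026/EI
  span XY: point load 149.9 at a = 8.8: Pab(L + a)/(6LEI) = 870.6/EI
  span YZ: point load 10 at a = 4.25: Pab(L + b)/(6LEI) = 45.16/EI
  relative rotation θ_0 = (1897 + 45.16)/EI = 1942/EI
A unit hogging moment at Y produces rotation L₁/(3EI) + L₂/(3EI) = 6.5/EI.
Compatibility: M_Y·(L₁+L₂)/(3EI) = θ_0, giving M_Y = 298.7 kN·m (hogging).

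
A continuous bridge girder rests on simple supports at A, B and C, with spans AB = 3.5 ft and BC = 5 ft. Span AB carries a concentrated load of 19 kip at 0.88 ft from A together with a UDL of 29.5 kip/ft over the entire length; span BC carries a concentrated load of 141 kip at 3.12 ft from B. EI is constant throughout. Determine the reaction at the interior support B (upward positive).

Take M_B as the redundant. Released structure: two simple spans AB and BC with a hinge at B.
Rotations at B on the released spans (each span's end-slope, ×1/EI):
  span AB: point load 19 at a = 0.88: Pab(L + a)/(6LEI) = 9.137/EI
  span AB: UDL 29.5: wL³/(24EI) = 52.7/EI
  span BC: point load 141 at a = 3.12: Pab(L + b)/(6LEI) = 189.7/EI
  relative rotation θ_0 = (61.84 + 189.7)/EI = 251.5/EI
A unit hogging moment at B produces rotation L₁/(3EI) + L₂/(3EI) = 2.833/EI.
Slope continuity at B: θ_0 = M_B·2.833/EI, so M_B = 251.5/2.833 = 88.77 kip·ft (hogging).
Span AB, ΣM about A with M_B applied at B: R_B^{AB}·3.5 = 197.4 + 88.77, so R_B^{AB} = 81.76 kip and R_A = 122.2 − 81.76 = 40.49 kip.
Span BC, ΣM about C: R_B^{BC}·5 = 265.1 + 88.77, so R_B^{BC} = 70.77 kip and R_C = 141 − 70.77 = 70.23 kip.
R_B = 81.76 + 70.77 = 152.5 kip.

R_B = 152.5 kip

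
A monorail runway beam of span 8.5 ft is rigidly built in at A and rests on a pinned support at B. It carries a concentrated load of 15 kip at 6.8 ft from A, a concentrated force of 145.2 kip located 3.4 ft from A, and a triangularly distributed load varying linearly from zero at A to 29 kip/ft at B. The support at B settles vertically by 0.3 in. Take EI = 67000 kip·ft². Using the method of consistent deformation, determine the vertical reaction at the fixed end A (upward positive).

Take the reaction at B as the redundant and release it; the primary structure is a cantilever fixed at A.
Primary-structure tip deflection at B by superposition:
  point load 15 at a = 6.8: Pa²(3L − a)/(6EI) = 2162/EI
  point load 145.2 at a = 3.4: Pa²(3L − a)/(6EI) = 6183/EI
  triangular load, peak 29 at the free end: 11w₀L⁴/(120EI) = 13877/EI
  δ_0 = 22221/EI
Tip deflection under a unit load at B: L³/(3EI) = 204.7/EI.
With EI = 67000 kip·ft²: δ_0 = 0.33166 ft and δ_{BB} = 0.003055 ft/kip.
Compatibility — the beam at B must follow the support down by 0.025 ft: δ_0 − R_B·δ_{BB} = 0.025, so R_B = (0.33166 − 0.025)/0.003055 = 100.4 kip.
Vertical equilibrium: R_A = ΣP − R_B = 283.4 − 100.4 = 183.1 kip.

R_A = 183.1 kip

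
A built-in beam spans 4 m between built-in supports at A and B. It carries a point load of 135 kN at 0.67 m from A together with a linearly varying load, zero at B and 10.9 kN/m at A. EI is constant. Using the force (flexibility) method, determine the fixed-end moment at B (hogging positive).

Take the two fixed-end moments M_A, M_B as redundants; the released structure is the simple span AB.
On the primary (simply-supported) span, the end slopes from the loading are:
  at A: point load 135 at a = 0.67: Pab(L + b)/(6LEI) = 91.99/EI
  at B: point load 135 at a = 0.67: Pab(L + a)/(6LEI) = 58.61/EI
  at A: triangular load, peak 10.9: w₀L³/(45EI) = 15.5/EI
  at B: triangular load, peak 10.9: 7w₀L³/(360EI) = 13.56/EI
  θ_A0 = 107.5/EI,  θ_B0 = 72.17/EI
Flexibility coefficients: a unit moment at one end gives L/(3EI) there and L/(6EI) at the far end, so f₁₁ = f₂₂ = 1.333/EI and f₁₂ = f₂₁ = 0.6667/EI.
Compatibility — zero rotation at each built-in end:
  1.333 M_A + 0.6667 M_B = 107.5
  0.6667 M_A + 1.333 M_B = 72.17
Solving the pair gives M_A = 71.41 kN·m and M_B = 18.43 kN·m (hogging).

M_B = 18.43 kN·m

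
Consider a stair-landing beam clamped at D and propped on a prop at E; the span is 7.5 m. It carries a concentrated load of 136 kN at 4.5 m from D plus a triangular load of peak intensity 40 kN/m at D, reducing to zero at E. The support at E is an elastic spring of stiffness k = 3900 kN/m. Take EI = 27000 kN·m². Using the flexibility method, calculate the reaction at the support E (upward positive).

R_E = 84.59 kN

Take the reaction at E as the redundant and release it; the primary structure is a cantilever fixed at D.
Free-end deflection of the primary structure under the applied loading (downward +):
  point load 136 at a = 4.5: Pa²(3L − a)/(6EI) = 8262/EI
  triangular load, peak 40 at the fixed end: w₀L⁴/(30EI) = 4219/EI
  δ_0 = 12481/EI
Tip deflection under a unit load at E: L³/(3EI) = 140.6/EI.
With EI = 27000 kN·m²: δ_0 = 0.46225 m and δ_{EE} = 0.005208 m/kN.
Compatibility — the spring shortens by R_E/k under the reaction it provides: δ_0 − R_E·δ_{EE} = R_E/k. With 1/k = 0.000256 m/kN, R_E = δ_0 / (δ_{EE} + 1/k) = 0.46225 / (0.005208 + 0.000256) = 84.59 kN.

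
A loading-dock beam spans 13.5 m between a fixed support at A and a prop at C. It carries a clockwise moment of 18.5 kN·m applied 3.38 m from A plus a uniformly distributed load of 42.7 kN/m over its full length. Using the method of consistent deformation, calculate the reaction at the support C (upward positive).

Release the roller at C. Primary structure: cantilever fixed at A.
Downward deflection at the released point C due to the loads:
  clockwise couple 18.5 at a = 3.38: M₀a(2L − a)/(2EI) = 738.5/EI
  UDL 42.7: wL⁴/(8EI) = 177285/EI
  δ_0 = 178024/EI
Flexibility coefficient — unit upward force at C: δ_{CC} = L³/(3EI) = 820.1/EI.
Compatibility at C: δ_0 − R_C·δ_{CC} = 0, so R_C = 178024/820.1 = 217.1 kN.

R_C = 217.1 kN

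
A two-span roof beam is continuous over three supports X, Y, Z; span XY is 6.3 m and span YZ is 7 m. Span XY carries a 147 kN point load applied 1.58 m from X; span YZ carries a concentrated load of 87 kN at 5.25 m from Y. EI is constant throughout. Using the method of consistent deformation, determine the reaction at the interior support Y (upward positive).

R_Y = 85.49 kN

Take M_Y as the redundant. Released structure: two simple spans XY and YZ with a hinge at Y.
End slopes at the hinge Y, treating each span as simply supported:
  span XY: point load 147 at a = 1.58: Pab(L + a)/(6LEI) = 228.5/EI
  span YZ: point load 87 at a = 5.25: Pab(L + b)/(6LEI) = 166.5/EI
  relative rotation θ_0 = (228.5 + 166.5)/EI = 395.1/EI
A unit hogging moment at Y produces rotation L₁/(3EI) + L₂/(3EI) = 4.433/EI.
Compatibility: M_Y·(L₁+L₂)/(3EI) = θ_0, giving M_Y = 89.11 kN·m (hogging).
Span XY, ΣM about X with M_Y applied at Y: R_Y^{XY}·6.3 = 232.3 + 89.11, so R_Y^{XY} = 51.01 kN and R_X = 147 − 51.01 = 95.99 kN.
Span YZ, ΣM about Z: R_Y^{YZ}·7 = 152.2 + 89.11, so R_Y^{YZ} = 34.48 kN and R_Z = 87 − 34.48 = 52.52 kN.
R_Y = 51.01 + 34.48 = 85.49 kN.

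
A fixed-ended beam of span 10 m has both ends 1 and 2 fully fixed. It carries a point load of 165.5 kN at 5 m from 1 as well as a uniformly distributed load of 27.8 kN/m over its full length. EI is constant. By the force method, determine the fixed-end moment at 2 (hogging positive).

M_2 = 438.5 kN·m

Release both end moments; the primary structure is a simply-supported span 12 with redundants M_1 and M_2.
Simple-span end rotations at 1 and 2 under the given loads:
  at 1: point load 165.5 at a = 5: Pab(L + b)/(6LEI) = 1034/EI
  at 2: point load 165.5 at a = 5: Pab(L + a)/(6LEI) = 1034/EI
  at 1: UDL 27.8: wL³/(24EI) = 1158/EI
  at 2: UDL 27.8: wL³/(24EI) = 1158/EI
  θ_10 = 2193/EI,  θ_20 = 2193/EI
Flexibility coefficients: a unit moment at one end gives L/(3EI) there and L/(6EI) at the far end, so f₁₁ = f₂₂ = 3.333/EI and f₁₂ = f₂₁ = 1.667/EI.
Compatibility — zero rotation at each built-in end:
  3.333 M_1 + 1.667 M_2 = 2193
  1.667 M_1 + 3.333 M_2 = 2193
Solving the pair gives M_1 = 438.5 kN·m and M_2 = 438.5 kN·m (hogging).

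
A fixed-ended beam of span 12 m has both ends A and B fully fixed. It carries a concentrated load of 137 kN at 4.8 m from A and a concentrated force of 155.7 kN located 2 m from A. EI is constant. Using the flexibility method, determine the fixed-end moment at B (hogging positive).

M_B = 201.1 kN·m

Release both end moments; the primary structure is a simply-supported span AB with redundants M_A and M_B.
End rotations of the released simple span under the applied load (×1/EI):
  at A: point load 137 at a = 4.8: Pab(L + b)/(6LEI) = 1263/EI
  at B: point load 137 at a = 4.8: Pab(L + a)/(6LEI) = 1105/EI
  at A: point load 155.7 at a = 2: Pab(L + b)/(6LEI) = 951.5/EI
  at B: point load 155.7 at a = 2: Pab(L + a)/(6LEI) = 605.5/EI
  θ_A0 = 2214/EI,  θ_B0 = 1710/EI
Flexibility coefficients: a unit moment at one end gives L/(3EI) there and L/(6EI) at the far end, so f₁₁ = f₂₂ = 4/EI and f₁₂ = f₂₁ = 2/EI.
Compatibility — zero rotation at each built-in end:
  4 M_A + 2 M_B = 2214
  2 M_A + 4 M_B = 1710
Solving the pair gives M_A = 453 kN·m and M_B = 201.1 kN·m (hogging).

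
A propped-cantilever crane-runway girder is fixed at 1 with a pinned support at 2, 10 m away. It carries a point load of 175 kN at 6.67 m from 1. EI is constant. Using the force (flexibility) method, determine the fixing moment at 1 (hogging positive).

Choose R_2 as the redundant. The primary structure is the cantilever fixed at 1.
Free-end deflection of the primary structure under the applied loading (downward +):
  point load 175 at a = 6.67: Pa²(3L − a)/(6EI) = 30273/EI
Tip deflection under a unit load at 2: L³/(3EI) = 333.3/EI.
The prop prevents deflection at 2: R_2 = δ_0/δ_{22} = 30273/333.3 = 90.82 kN.
Moment equilibrium about 1: M_1 = Σ(load moments about 1) − R_2·L = 1167 − 90.82×10 = 259.1 kN·m.

M_1 = 259.1 kN·m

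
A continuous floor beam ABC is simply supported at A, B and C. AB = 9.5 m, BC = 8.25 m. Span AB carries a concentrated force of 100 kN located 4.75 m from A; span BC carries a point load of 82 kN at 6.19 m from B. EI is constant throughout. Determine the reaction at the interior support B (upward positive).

R_B = 100.4 kN

Take M_B as the redundant. Released structure: two simple spans AB and BC with a hinge at B.
Rotations at B on the released spans (each span's end-slope, ×1/EI):
  span AB: point load 100 at a = 4.75: Pab(L + a)/(6LEI) = 564.1/EI
  span BC: point load 82 at a = 6.19: Pab(L + b)/(6LEI) = 217.8/EI
  relative rotation θ_0 = (564.1 + 217.8)/EI = 781.8/EI
A unit hogging moment at B produces rotation L₁/(3EI) + L₂/(3EI) = 5.917/EI.
Compatibility: M_B·(L₁+L₂)/(3EI) = θ_0, giving M_B = 132.1 kN·m (hogging).
Span AB, ΣM about A with M_B applied at B: R_B^{AB}·9.5 = 475 + 132.1, so R_B^{AB} = 63.91 kN and R_A = 100 − 63.91 = 36.09 kN.
Span BC, ΣM about C: R_B^{BC}·8.25 = 168.9 + 132.1, so R_B^{BC} = 36.49 kN and R_C = 82 − 36.49 = 45.51 kN.
R_B = 63.91 + 36.49 = 100.4 kN.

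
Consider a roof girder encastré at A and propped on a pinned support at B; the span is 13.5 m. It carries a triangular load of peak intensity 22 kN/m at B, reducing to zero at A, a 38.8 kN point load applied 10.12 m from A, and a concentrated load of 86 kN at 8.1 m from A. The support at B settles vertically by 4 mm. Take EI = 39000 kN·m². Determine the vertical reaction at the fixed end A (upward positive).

R_A = 130.1 kN

Release the roller at B. Primary structure: cantilever fixed at A.
Primary-structure tip deflection at B by superposition:
  triangular load, peak 22 at the free end: 11w₀L⁴/(120EI) = 66984/EI
  point load 38.8 at a = 10.12: Pa²(3L − a)/(6EI) = 20120/EI
  point load 86 at a = 8.1: Pa²(3L − a)/(6EI) = 30469/EI
  δ_0 = 117573/EI
Tip deflection under a unit load at B: L³/(3EI) = 820.1/EI.
With EI = 39000 kN·m²: δ_0 = 3.0147 m and δ_{BB} = 0.021029 m/kN.
Compatibility — the beam at B must follow the support down by 0.004 m: δ_0 − R_B·δ_{BB} = 0.004, so R_B = (3.0147 − 0.004)/0.021029 = 143.2 kN.
Vertical equilibrium: R_A = ΣP − R_B = 273.3 − 143.2 = 130.1 kN.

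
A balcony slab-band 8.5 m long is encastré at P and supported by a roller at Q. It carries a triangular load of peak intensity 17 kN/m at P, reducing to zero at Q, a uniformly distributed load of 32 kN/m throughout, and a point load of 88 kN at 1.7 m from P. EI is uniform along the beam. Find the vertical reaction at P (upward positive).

R_P = 310.9 kN

Take the reaction at Q as the redundant and release it; the primary structure is a cantilever fixed at P.
Downward deflection at the released point Q due to the loads:
  triangular load, peak 17 at the fixed end: w₀L⁴/(30EI) = 2958/EI
  UDL 32: wL⁴/(8EI) = 20880/EI
  point load 88 at a = 1.7: Pa²(3L − a)/(6EI) = 1009/EI
  δ_0 = 24847/EI
Flexibility coefficient — unit upward force at Q: δ_{QQ} = L³/(3EI) = 204.7/EI.
The prop prevents deflection at Q: R_Q = δ_0/δ_{QQ} = 24847/204.7 = 121.4 kN.
Vertical equilibrium: R_P = ΣP − R_Q = 432.2 − 121.4 = 310.9 kN.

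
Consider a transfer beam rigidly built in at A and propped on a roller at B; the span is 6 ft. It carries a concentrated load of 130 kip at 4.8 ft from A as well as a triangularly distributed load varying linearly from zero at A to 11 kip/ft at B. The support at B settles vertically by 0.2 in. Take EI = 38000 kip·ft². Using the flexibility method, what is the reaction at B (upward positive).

R_B = 100.9 kip

Choose R_B as the redundant. The primary structure is the cantilever fixed at A.
Deflection at B on the released cantilever, summing each load's contribution:
  point load 130 at a = 4.8: Pa²(3L − a)/(6EI) = 6589/EI
  triangular load, peak 11 at the free end: 11w₀L⁴/(120EI) = 1307/EI
  δ_0 = 7896/EI
Flexibility coefficient — unit upward force at B: δ_{BB} = L³/(3EI) = 72/EI.
With EI = 38000 kip·ft²: δ_0 = 0.2078 ft and δ_{BB} = 0.001895 ft/kip.
Compatibility — the beam at B must follow the support down by 0.01667 ft: δ_0 − R_B·δ_{BB} = 0.01667, so R_B = (0.2078 − 0.01667)/0.001895 = 100.9 kip.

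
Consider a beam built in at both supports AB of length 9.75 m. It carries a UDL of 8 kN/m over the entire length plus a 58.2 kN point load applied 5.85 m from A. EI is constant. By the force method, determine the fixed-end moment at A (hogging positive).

M_A = 117.9 kN·m

Release both end moments; the primary structure is a simply-supported span AB with redundants M_A and M_B.
On the primary (simply-supported) span, the end slopes from the loading are:
  at A: UDL 8: wL³/(24EI) = 309/EI
  at B: UDL 8: wL³/(24EI) = 309/EI
  at A: point load 58.2 at a = 5.85: Pab(L + b)/(6LEI) = 309.8/EI
  at B: point load 58.2 at a = 5.85: Pab(L + a)/(6LEI) = 354.1/EI
  θ_A0 = 618.8/EI,  θ_B0 = 663/EI
Flexibility coefficients: a unit moment at one end gives L/(3EI) there and L/(6EI) at the far end, so f₁₁ = f₂₂ = 3.25/EI and f₁₂ = f₂₁ = 1.625/EI.
Compatibility — zero rotation at each built-in end:
  3.25 M_A + 1.625 M_B = 618.8
  1.625 M_A + 3.25 M_B = 663
Solving the pair gives M_A = 117.9 kN·m and M_B = 145.1 kN·m (hogging).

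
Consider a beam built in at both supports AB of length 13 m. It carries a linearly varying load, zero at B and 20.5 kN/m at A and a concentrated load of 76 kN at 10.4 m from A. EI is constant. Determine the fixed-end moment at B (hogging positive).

M_B = 241.9 kN·m

Take the two fixed-end moments M_A, M_B as redundants; the released structure is the simple span AB.
Simple-span end rotations at A and B under the given loads:
  at A: triangular load, peak 20.5: w₀L³/(45EI) = 1001/EI
  at B: triangular load, peak 20.5: 7w₀L³/(360EI) = 875.7/EI
  at A: point load 76 at a = 10.4: Pab(L + b)/(6LEI) = 411/EI
  at B: point load 76 at a = 10.4: Pab(L + a)/(6LEI) = 616.5/EI
  θ_A0 = 1412/EI,  θ_B0 = 1492/EI
Flexibility coefficients: a unit moment at one end gives L/(3EI) there and L/(6EI) at the far end, so f₁₁ = f₂₂ = 4.333/EI and f₁₂ = f₂₁ = 2.167/EI.
Compatibility — zero rotation at each built-in end:
  4.333 M_A + 2.167 M_B = 1412
  2.167 M_A + 4.333 M_B = 1492
Solving the pair gives M_A = 204.8 kN·m and M_B = 241.9 kN·m (hogging).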